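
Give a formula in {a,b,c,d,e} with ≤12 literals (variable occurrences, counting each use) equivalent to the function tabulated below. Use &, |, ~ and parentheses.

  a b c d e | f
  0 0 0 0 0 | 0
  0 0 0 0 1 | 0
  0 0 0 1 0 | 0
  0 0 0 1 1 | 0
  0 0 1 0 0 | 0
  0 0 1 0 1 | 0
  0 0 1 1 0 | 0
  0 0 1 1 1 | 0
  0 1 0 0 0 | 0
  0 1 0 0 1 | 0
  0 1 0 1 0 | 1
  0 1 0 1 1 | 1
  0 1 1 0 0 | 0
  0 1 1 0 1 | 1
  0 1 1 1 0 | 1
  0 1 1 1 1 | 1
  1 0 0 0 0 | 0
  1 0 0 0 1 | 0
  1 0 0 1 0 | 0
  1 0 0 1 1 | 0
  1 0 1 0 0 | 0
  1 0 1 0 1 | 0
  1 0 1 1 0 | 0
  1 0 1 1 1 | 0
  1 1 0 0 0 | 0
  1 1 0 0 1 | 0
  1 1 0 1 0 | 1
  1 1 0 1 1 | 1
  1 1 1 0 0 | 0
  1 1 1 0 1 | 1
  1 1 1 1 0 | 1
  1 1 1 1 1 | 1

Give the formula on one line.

  (a | e) = 01010101010101011111111111111111
  ~c = 11110000111100001111000011110000
  ((a | e) | ~c) = 11110101111101011111111111111111
  (d & ((a | e) | ~c)) = 00110001001100010011001100110011
  ~d = 11001100110011001100110011001100
  (c & ~d) = 00001100000011000000110000001100
  ((c & ~d) & e) = 00000100000001000000010000000100
  ((d & ((a | e) | ~c)) | ((c & ~d) & e)) = 00110101001101010011011100110111
  (d | ((d & ((a | e) | ~c)) | ((c & ~d) & e))) = 00110111001101110011011100110111
  ((d | ((d & ((a | e) | ~c)) | ((c & ~d) & e))) & b) = 00000000001101110000000000110111

((d | ((d & ((a | e) | ~c)) | ((c & ~d) & e))) & b)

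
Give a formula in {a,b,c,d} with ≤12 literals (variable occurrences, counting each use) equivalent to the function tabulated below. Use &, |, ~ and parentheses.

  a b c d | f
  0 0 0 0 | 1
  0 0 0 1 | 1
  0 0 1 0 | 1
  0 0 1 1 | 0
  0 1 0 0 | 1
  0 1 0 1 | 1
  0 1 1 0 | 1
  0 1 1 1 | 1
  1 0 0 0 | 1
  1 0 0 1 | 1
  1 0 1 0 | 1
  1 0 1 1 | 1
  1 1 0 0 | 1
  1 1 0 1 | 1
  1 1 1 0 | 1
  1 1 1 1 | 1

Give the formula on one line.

  ~c = 1100110011001100
  (a | b) = 0000111111111111
  (~c | (a | b)) = 1100111111111111
  (b | ~c) = 1100111111001111
  ~a = 1111111100000000
  (~a | c) = 1111111100110011
  ((b | ~c) & (~a | c)) = 1100111100000011
  ~d = 1010101010101010
  (c & ~d) = 0010001000100010
  (((b | ~c) & (~a | c)) | (c & ~d)) = 1110111100100011
  ((~c | (a | b)) | (((b | ~c) & (~a | c)) | (c & ~d))) = 1110111111111111

((~c | (a | b)) | (((b | ~c) & (~a | c)) | (c & ~d)))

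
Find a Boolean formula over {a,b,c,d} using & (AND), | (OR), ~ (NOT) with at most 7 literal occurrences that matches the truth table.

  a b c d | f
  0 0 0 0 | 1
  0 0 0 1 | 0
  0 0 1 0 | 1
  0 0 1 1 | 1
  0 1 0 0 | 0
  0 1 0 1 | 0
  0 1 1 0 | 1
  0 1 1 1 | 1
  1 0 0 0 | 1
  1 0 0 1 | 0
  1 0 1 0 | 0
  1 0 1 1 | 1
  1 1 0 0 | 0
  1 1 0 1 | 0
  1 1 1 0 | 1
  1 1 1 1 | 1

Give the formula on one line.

  ~b = 1111000011110000
  ~d = 1010101010101010
  (~b & ~d) = 1010000010100000
  ((~b & ~d) | c) = 1011001110110011
  (d | b) = 0101111101011111
  ~a = 1111111100000000
  ~c = 1100110011001100
  (~a | ~c) = 1111111111001100
  ((d | b) | (~a | ~c)) = 1111111111011111
  (((~b & ~d) | c) & ((d | b) | (~a | ~c))) = 1011001110010011

(((~b & ~d) | c) & ((d | b) | (~a | ~c)))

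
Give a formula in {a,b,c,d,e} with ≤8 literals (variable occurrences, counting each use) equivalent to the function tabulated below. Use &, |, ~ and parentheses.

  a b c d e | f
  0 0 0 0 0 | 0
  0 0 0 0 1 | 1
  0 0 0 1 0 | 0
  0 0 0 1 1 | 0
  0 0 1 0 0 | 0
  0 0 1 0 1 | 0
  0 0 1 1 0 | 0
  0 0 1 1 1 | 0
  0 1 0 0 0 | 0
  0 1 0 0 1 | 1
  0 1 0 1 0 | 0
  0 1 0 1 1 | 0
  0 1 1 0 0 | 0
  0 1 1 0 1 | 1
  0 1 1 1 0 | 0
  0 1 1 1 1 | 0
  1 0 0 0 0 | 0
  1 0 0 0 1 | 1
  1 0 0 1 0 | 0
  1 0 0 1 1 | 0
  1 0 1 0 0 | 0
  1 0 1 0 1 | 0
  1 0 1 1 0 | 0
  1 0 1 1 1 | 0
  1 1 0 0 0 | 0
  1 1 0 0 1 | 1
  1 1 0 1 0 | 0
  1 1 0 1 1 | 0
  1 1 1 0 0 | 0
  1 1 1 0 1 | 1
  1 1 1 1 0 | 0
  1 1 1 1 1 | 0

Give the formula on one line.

(~d & ((((d & ~a) | b) | ~c) & e))

  ~d = 11001100110011001100110011001100
  ~a = 11111111111111110000000000000000
  (d & ~a) = 00110011001100110000000000000000
  ((d & ~a) | b) = 00110011111111110000000011111111
  ~c = 11110000111100001111000011110000
  (((d & ~a) | b) | ~c) = 11110011111111111111000011111111
  ((((d & ~a) | b) | ~c) & e) = 01010001010101010101000001010101
  (~d & ((((d & ~a) | b) | ~c) & e)) = 01000000010001000100000001000100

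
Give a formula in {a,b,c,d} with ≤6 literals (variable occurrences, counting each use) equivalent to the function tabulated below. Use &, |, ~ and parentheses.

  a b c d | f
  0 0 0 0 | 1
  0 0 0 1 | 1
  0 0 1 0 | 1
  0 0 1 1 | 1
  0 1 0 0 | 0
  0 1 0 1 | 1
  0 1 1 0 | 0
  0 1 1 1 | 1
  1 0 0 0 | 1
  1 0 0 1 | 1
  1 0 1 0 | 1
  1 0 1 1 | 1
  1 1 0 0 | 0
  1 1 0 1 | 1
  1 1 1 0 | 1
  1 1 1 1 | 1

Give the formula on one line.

  (c & a) = 0000000000110011
  ((c & a) | d) = 0101010101110111
  (((c & a) | d) & b) = 0000010100000111
  ~b = 1111000011110000
  (~b | d) = 1111010111110101
  ((((c & a) | d) & b) | (~b | d)) = 1111010111110111

((((c & a) | d) & b) | (~b | d))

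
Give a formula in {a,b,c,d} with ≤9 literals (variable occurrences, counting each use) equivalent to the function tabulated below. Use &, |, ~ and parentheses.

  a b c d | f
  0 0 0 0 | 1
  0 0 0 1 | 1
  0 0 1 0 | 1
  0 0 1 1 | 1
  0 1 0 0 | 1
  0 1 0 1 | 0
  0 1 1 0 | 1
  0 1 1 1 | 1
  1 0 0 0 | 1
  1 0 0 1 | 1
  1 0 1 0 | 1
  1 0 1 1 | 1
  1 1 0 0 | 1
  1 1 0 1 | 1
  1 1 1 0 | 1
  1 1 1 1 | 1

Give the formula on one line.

  ~b = 1111000011110000
  ~c = 1100110011001100
  (~b & ~c) = 1100000011000000
  (d | ~c) = 1101110111011101
  ~d = 1010101010101010
  (c | ~d) = 1011101110111011
  ((d | ~c) & (c | ~d)) = 1001100110011001
  (c | ((d | ~c) & (c | ~d))) = 1011101110111011
  ((c | ((d | ~c) & (c | ~d))) | a) = 1011101111111111
  ((~b & ~c) | ((c | ((d | ~c) & (c | ~d))) | a)) = 1111101111111111

((~b & ~c) | ((c | ((d | ~c) & (c | ~d))) | a))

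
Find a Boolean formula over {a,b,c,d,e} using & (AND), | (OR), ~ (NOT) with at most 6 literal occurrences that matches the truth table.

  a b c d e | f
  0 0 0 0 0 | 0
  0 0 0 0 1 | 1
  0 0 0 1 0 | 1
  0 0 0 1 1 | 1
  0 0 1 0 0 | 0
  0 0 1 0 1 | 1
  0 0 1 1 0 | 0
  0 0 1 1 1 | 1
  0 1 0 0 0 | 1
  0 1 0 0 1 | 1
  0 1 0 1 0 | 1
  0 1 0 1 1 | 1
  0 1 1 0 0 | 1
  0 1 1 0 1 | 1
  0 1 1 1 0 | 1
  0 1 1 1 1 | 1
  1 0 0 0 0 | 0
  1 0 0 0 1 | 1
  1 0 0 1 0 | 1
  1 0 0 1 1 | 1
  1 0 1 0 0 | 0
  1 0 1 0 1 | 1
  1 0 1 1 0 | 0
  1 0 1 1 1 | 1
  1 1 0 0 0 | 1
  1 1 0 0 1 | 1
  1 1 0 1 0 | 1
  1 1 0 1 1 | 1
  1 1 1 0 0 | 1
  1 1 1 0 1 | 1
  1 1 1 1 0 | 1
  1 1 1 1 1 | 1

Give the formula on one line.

((d & ~c) | (b | e))

  ~c = 11110000111100001111000011110000
  (d & ~c) = 00110000001100000011000000110000
  (b | e) = 01010101111111110101010111111111
  ((d & ~c) | (b | e)) = 01110101111111110111010111111111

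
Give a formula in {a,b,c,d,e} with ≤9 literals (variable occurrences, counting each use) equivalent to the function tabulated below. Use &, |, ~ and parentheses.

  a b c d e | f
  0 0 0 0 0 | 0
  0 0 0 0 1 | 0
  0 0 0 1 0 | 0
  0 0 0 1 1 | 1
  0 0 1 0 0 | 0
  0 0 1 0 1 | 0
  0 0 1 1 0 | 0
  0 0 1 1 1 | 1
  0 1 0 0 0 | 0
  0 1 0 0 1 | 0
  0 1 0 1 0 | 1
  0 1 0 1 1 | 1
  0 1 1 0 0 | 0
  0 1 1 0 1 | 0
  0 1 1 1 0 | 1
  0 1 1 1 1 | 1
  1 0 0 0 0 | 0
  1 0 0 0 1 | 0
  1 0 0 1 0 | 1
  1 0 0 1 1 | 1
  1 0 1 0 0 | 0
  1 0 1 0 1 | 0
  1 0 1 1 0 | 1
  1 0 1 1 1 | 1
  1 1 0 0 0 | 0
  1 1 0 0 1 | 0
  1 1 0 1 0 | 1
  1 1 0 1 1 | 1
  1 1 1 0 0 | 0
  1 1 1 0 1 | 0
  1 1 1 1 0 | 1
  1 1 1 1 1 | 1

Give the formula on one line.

  (d | a) = 00110011001100111111111111111111
  ((d | a) & e) = 00010001000100010101010101010101
  (b | ((d | a) & e)) = 00010001111111110101010111111111
  (a | (b | ((d | a) & e))) = 00010001111111111111111111111111
  (d & (a | (b | ((d | a) & e)))) = 00010001001100110011001100110011

(d & (a | (b | ((d | a) & e))))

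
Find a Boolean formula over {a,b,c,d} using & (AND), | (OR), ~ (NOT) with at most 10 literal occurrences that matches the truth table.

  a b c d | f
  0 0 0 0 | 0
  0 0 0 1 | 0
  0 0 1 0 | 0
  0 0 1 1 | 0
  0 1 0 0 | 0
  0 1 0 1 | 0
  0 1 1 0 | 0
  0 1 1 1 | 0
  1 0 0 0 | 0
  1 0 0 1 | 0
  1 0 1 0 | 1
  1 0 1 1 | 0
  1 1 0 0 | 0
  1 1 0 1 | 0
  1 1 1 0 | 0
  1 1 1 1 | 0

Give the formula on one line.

((((~a | ~d) & a) & ((~d | ~b) & c)) & ((d | ~b) | ~a))

  ~a = 1111111100000000
  ~d = 1010101010101010
  (~a | ~d) = 1111111110101010
  ((~a | ~d) & a) = 0000000010101010
  ~b = 1111000011110000
  (~d | ~b) = 1111101011111010
  ((~d | ~b) & c) = 0011001000110010
  (((~a | ~d) & a) & ((~d | ~b) & c)) = 0000000000100010
  (d | ~b) = 1111010111110101
  ((d | ~b) | ~a) = 1111111111110101
  ((((~a | ~d) & a) & ((~d | ~b) & c)) & ((d | ~b) | ~a)) = 0000000000100000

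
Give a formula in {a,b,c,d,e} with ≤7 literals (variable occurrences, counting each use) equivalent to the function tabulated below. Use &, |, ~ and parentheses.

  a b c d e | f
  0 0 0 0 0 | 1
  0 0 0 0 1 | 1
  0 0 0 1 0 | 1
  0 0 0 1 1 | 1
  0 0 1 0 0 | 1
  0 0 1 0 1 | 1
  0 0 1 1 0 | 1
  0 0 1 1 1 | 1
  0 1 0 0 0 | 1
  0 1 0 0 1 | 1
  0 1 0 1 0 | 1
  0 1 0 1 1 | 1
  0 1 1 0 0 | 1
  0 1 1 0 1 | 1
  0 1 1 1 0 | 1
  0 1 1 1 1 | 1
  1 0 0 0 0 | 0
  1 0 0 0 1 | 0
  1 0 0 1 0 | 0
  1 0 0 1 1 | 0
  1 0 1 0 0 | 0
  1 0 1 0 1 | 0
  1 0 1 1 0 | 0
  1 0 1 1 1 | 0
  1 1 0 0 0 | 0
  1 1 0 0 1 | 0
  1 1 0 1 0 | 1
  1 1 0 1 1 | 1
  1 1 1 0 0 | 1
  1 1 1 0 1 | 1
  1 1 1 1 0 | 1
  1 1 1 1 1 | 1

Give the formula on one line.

  ~a = 11111111111111110000000000000000
  (d | c) = 00111111001111110011111100111111
  ((d | c) & b) = 00000000001111110000000000111111
  (~a | ((d | c) & b)) = 11111111111111110000000000111111

(~a | ((d | c) & b))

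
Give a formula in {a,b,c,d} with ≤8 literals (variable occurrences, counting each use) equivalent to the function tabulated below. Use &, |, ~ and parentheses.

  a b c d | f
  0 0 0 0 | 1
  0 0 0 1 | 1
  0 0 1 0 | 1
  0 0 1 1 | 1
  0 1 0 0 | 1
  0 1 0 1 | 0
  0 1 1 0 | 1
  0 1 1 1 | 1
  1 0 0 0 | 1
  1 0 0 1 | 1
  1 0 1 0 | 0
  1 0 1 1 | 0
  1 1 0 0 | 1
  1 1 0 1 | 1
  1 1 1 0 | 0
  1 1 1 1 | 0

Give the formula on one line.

  ~c = 1100110011001100
  ~a = 1111111100000000
  (~c | ~a) = 1111111111001100
  ~b = 1111000011110000
  (~b & d) = 0101000001010000
  ~d = 1010101010101010
  (c | ~d) = 1011101110111011
  ((~b & d) | (c | ~d)) = 1111101111111011
  (a | ((~b & d) | (c | ~d))) = 1111101111111111
  ((~c | ~a) & (a | ((~b & d) | (c | ~d)))) = 1111101111001100

((~c | ~a) & (a | ((~b & d) | (c | ~d))))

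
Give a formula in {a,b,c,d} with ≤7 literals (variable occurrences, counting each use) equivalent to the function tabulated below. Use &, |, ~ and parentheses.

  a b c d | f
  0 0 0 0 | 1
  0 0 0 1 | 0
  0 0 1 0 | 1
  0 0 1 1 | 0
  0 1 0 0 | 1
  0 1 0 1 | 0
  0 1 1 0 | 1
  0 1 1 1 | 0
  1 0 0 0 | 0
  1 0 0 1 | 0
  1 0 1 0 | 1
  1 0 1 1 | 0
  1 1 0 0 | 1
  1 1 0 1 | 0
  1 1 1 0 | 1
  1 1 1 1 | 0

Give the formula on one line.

(((c | ~a) | b) & ~d)

  ~a = 1111111100000000
  (c | ~a) = 1111111100110011
  ((c | ~a) | b) = 1111111100111111
  ~d = 1010101010101010
  (((c | ~a) | b) & ~d) = 1010101000101010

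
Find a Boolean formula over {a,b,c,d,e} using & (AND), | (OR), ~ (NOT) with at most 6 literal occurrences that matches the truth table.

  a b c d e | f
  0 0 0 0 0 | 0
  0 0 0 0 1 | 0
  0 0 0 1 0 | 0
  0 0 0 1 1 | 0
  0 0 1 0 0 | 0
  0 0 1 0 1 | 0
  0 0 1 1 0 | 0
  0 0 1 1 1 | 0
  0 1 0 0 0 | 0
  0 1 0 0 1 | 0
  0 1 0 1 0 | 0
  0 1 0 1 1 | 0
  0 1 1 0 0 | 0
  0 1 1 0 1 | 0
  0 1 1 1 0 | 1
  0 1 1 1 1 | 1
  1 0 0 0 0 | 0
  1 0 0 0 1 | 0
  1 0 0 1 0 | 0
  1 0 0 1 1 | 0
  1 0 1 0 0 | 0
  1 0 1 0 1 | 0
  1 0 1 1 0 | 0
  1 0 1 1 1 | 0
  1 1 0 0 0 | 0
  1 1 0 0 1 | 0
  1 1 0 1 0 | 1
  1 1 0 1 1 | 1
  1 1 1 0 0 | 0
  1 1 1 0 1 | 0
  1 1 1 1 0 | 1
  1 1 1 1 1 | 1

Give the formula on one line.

  (a | c) = 00001111000011111111111111111111
  ((a | c) & b) = 00000000000011110000000011111111
  (((a | c) & b) & d) = 00000000000000110000000000110011

(((a | c) & b) & d)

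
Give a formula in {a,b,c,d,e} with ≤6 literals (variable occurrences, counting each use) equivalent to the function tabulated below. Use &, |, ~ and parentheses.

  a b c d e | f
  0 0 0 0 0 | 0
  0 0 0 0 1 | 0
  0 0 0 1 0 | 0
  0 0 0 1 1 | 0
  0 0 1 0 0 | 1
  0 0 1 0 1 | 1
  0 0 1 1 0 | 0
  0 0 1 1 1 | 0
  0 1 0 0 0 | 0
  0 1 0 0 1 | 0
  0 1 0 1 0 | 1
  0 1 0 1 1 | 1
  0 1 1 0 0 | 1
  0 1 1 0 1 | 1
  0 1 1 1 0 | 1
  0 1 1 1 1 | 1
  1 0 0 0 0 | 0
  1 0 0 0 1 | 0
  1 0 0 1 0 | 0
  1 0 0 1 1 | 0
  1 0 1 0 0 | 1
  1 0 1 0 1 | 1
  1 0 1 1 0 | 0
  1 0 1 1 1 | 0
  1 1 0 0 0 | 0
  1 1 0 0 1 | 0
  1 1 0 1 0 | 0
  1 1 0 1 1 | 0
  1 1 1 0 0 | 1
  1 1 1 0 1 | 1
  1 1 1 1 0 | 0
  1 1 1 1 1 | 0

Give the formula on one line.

((b & (d & ~a)) | (c & ~d))

  ~a = 11111111111111110000000000000000
  (d & ~a) = 00110011001100110000000000000000
  (b & (d & ~a)) = 00000000001100110000000000000000
  ~d = 11001100110011001100110011001100
  (c & ~d) = 00001100000011000000110000001100
  ((b & (d & ~a)) | (c & ~d)) = 00001100001111110000110000001100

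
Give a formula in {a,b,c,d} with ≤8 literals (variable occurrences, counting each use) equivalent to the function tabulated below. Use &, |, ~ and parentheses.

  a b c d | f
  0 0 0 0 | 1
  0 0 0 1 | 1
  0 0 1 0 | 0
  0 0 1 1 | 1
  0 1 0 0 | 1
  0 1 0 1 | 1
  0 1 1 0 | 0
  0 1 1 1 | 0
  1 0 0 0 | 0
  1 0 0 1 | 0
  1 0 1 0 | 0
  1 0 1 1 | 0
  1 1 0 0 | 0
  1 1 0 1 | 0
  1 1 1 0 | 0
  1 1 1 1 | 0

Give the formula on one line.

  ~a = 1111111100000000
  ~c = 1100110011001100
  (d | ~c) = 1101110111011101
  ((d | ~c) | b) = 1101111111011111
  (~a & ((d | ~c) | b)) = 1101111100000000
  ~b = 1111000011110000
  (~c | ~b) = 1111110011111100
  ((~a & ((d | ~c) | b)) & (~c | ~b)) = 1101110000000000

((~a & ((d | ~c) | b)) & (~c | ~b))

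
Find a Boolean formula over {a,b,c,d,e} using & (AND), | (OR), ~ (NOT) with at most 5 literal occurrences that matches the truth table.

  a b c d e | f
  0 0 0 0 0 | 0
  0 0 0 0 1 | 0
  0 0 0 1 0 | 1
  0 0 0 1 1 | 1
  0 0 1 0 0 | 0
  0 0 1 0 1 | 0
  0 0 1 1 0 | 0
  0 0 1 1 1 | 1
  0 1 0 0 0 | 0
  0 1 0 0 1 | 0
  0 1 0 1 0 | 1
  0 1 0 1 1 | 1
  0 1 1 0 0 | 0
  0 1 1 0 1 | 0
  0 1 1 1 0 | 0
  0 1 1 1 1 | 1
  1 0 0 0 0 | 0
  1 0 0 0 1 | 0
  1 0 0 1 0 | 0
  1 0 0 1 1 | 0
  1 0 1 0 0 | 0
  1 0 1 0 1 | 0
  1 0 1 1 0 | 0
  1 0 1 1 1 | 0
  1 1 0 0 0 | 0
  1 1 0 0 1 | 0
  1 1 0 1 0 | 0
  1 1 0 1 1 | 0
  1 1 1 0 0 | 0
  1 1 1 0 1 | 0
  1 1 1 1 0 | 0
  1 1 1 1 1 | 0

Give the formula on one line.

  ~c = 11110000111100001111000011110000
  (~c | e) = 11110101111101011111010111110101
  ~a = 11111111111111110000000000000000
  (d & ~a) = 00110011001100110000000000000000
  ((~c | e) & (d & ~a)) = 00110001001100010000000000000000

((~c | e) & (d & ~a))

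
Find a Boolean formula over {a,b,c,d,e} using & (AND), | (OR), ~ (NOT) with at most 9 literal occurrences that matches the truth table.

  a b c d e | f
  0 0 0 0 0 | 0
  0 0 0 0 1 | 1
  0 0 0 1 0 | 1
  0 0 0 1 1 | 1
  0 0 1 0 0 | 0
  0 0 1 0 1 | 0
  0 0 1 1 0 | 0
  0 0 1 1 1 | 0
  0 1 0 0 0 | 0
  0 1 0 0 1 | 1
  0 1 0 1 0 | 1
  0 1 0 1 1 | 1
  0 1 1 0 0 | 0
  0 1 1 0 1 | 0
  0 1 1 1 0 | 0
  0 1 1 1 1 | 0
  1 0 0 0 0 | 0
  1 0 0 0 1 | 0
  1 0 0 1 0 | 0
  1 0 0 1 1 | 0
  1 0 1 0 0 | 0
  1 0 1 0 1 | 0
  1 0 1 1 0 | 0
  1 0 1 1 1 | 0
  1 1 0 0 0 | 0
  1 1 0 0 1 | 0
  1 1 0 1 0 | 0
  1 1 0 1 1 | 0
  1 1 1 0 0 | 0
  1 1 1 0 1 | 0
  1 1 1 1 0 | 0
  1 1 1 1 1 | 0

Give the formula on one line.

(~c & (~a & ((c | ~a) & (e | d))))

  ~c = 11110000111100001111000011110000
  ~a = 11111111111111110000000000000000
  (c | ~a) = 11111111111111110000111100001111
  (e | d) = 01110111011101110111011101110111
  ((c | ~a) & (e | d)) = 01110111011101110000011100000111
  (~a & ((c | ~a) & (e | d))) = 01110111011101110000000000000000
  (~c & (~a & ((c | ~a) & (e | d)))) = 01110000011100000000000000000000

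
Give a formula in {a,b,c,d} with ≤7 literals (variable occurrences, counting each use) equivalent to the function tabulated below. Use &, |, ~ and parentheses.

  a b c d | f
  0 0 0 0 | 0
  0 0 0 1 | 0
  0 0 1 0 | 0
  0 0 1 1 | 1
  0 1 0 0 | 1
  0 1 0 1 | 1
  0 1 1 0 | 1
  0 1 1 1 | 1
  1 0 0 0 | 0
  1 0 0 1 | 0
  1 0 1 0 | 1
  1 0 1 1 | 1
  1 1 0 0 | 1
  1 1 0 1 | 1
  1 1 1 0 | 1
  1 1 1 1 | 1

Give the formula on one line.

  ~b = 1111000011110000
  (~b & c) = 0011000000110000
  (b | (~b & c)) = 0011111100111111
  (b | d) = 0101111101011111
  ((b | d) | a) = 0101111111111111
  ((b | (~b & c)) & ((b | d) | a)) = 0001111100111111

((b | (~b & c)) & ((b | d) | a))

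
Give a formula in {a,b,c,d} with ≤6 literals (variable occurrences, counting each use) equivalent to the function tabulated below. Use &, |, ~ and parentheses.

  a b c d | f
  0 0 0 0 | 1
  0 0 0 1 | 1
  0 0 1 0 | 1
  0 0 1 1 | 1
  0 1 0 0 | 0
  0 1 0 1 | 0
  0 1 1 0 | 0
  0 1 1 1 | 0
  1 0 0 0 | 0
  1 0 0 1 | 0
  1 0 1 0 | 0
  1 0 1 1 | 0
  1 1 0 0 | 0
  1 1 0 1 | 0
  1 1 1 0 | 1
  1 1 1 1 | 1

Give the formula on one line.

((((c & a) & b) | ~a) & (a | ~b))

  (c & a) = 0000000000110011
  ((c & a) & b) = 0000000000000011
  ~a = 1111111100000000
  (((c & a) & b) | ~a) = 1111111100000011
  ~b = 1111000011110000
  (a | ~b) = 1111000011111111
  ((((c & a) & b) | ~a) & (a | ~b)) = 1111000000000011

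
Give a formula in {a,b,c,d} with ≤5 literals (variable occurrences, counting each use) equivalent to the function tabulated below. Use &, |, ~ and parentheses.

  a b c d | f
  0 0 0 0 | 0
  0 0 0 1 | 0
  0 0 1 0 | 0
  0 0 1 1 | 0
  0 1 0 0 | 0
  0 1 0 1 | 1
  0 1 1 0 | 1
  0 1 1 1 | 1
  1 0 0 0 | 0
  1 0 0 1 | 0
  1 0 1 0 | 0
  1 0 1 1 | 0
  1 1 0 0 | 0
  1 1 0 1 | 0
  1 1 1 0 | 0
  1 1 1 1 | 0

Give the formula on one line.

((c | d) & (~a & b))

  (c | d) = 0111011101110111
  ~a = 1111111100000000
  (~a & b) = 0000111100000000
  ((c | d) & (~a & b)) = 0000011100000000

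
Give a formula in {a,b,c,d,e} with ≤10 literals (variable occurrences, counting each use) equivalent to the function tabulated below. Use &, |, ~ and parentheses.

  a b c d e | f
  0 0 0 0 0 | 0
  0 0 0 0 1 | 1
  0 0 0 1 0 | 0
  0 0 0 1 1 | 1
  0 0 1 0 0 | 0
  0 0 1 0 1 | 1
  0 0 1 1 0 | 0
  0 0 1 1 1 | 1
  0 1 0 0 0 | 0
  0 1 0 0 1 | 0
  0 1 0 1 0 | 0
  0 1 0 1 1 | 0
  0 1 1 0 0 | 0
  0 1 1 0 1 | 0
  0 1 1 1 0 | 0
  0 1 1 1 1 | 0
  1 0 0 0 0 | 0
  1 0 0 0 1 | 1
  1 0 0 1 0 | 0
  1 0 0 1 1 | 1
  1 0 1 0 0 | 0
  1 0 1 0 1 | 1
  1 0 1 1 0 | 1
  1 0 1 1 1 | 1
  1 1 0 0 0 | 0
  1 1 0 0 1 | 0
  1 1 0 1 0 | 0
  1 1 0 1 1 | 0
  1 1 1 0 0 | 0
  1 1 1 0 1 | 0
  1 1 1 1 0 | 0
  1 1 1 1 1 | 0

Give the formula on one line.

((((e | (d & b)) | d) & ((a & (~a | c)) | e)) & ~b)

  (d & b) = 00000000001100110000000000110011
  (e | (d & b)) = 01010101011101110101010101110111
  ((e | (d & b)) | d) = 01110111011101110111011101110111
  ~a = 11111111111111110000000000000000
  (~a | c) = 11111111111111110000111100001111
  (a & (~a | c)) = 00000000000000000000111100001111
  ((a & (~a | c)) | e) = 01010101010101010101111101011111
  (((e | (d & b)) | d) & ((a & (~a | c)) | e)) = 01010101010101010101011101010111
  ~b = 11111111000000001111111100000000
  ((((e | (d & b)) | d) & ((a & (~a | c)) | e)) & ~b) = 01010101000000000101011100000000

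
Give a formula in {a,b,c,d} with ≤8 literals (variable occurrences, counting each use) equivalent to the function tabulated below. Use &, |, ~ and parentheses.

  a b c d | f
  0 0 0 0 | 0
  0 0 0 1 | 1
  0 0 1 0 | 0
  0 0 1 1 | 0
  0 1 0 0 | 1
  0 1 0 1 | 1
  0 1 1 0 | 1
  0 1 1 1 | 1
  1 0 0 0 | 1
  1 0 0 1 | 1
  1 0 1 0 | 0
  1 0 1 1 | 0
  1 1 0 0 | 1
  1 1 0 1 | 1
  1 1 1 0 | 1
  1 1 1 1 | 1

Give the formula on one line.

  ~d = 1010101010101010
  ~c = 1100110011001100
  (a & ~c) = 0000000011001100
  (~d & (a & ~c)) = 0000000010001000
  (d & ~c) = 0100010001000100
  ((~d & (a & ~c)) | (d & ~c)) = 0100010011001100
  (((~d & (a & ~c)) | (d & ~c)) | b) = 0100111111001111

(((~d & (a & ~c)) | (d & ~c)) | b)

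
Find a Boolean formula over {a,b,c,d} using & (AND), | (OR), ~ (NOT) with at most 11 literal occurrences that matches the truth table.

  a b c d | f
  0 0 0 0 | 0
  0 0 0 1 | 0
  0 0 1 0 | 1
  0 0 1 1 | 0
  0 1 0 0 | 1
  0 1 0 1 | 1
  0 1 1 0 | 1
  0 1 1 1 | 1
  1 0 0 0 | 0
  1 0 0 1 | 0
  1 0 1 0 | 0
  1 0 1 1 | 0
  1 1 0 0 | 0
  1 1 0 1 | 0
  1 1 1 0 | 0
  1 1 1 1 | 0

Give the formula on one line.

(~a & ((b | a) | ((c | d) & (~d | (b & ~a)))))

  ~a = 1111111100000000
  (b | a) = 0000111111111111
  (c | d) = 0111011101110111
  ~d = 1010101010101010
  (b & ~a) = 0000111100000000
  (~d | (b & ~a)) = 1010111110101010
  ((c | d) & (~d | (b & ~a))) = 0010011100100010
  ((b | a) | ((c | d) & (~d | (b & ~a)))) = 0010111111111111
  (~a & ((b | a) | ((c | d) & (~d | (b & ~a))))) = 0010111100000000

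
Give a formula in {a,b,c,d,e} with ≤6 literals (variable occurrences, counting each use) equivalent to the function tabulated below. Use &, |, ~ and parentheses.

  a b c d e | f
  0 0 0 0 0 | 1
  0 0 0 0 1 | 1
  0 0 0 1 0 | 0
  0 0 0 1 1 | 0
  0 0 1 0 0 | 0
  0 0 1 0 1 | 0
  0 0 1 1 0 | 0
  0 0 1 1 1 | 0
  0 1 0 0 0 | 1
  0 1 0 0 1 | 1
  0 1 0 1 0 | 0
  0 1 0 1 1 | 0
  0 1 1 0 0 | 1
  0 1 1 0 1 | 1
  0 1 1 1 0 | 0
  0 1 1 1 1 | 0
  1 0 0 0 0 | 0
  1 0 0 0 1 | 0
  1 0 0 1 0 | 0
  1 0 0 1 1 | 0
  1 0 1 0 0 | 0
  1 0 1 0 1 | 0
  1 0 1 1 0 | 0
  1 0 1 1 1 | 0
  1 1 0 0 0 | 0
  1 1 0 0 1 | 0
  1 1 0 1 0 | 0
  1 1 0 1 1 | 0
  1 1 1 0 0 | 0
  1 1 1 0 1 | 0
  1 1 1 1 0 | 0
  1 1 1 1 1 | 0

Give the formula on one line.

((~a & ~d) & (a | (b | (~c & ~a))))

  ~a = 11111111111111110000000000000000
  ~d = 11001100110011001100110011001100
  (~a & ~d) = 11001100110011000000000000000000
  ~c = 11110000111100001111000011110000
  (~c & ~a) = 11110000111100000000000000000000
  (b | (~c & ~a)) = 11110000111111110000000011111111
  (a | (b | (~c & ~a))) = 11110000111111111111111111111111
  ((~a & ~d) & (a | (b | (~c & ~a)))) = 11000000110011000000000000000000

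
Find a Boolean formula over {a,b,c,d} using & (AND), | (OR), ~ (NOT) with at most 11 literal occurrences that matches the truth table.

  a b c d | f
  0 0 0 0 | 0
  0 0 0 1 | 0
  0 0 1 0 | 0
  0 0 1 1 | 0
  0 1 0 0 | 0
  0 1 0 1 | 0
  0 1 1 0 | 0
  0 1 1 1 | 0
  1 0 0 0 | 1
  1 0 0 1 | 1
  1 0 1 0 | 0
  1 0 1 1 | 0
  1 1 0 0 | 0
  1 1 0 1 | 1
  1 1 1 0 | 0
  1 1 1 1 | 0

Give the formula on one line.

(~c & (a & ((c | a) & ((~b | (c & b)) | d))))

  ~c = 1100110011001100
  (c | a) = 0011001111111111
  ~b = 1111000011110000
  (c & b) = 0000001100000011
  (~b | (c & b)) = 1111001111110011
  ((~b | (c & b)) | d) = 1111011111110111
  ((c | a) & ((~b | (c & b)) | d)) = 0011001111110111
  (a & ((c | a) & ((~b | (c & b)) | d))) = 0000000011110111
  (~c & (a & ((c | a) & ((~b | (c & b)) | d)))) = 0000000011000100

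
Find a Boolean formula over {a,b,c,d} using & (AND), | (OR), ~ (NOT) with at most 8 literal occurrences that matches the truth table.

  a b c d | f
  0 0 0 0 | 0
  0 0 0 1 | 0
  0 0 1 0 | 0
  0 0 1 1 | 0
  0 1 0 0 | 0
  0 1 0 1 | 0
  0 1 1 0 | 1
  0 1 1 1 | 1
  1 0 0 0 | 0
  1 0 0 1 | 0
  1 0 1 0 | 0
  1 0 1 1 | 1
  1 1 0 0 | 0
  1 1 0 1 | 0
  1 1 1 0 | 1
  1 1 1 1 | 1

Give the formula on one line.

  (d & a) = 0000000001010101
  ~b = 1111000011110000
  (~b | c) = 1111001111110011
  ((d & a) & (~b | c)) = 0000000001010001
  (((d & a) & (~b | c)) | b) = 0000111101011111
  ((((d & a) & (~b | c)) | b) & c) = 0000001100010011

((((d & a) & (~b | c)) | b) & c)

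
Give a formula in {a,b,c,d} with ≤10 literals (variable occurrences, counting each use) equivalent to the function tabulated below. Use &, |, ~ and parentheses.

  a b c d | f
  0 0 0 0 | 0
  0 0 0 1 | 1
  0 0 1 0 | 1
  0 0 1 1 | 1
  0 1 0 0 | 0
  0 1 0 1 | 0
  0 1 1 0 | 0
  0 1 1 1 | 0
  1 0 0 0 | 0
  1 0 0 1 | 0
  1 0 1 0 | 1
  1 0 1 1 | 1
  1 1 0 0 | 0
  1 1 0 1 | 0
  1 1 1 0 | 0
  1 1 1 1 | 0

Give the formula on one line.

  ~b = 1111000011110000
  (c | d) = 0111011101110111
  (~b & (c | d)) = 0111000001110000
  (~b & a) = 0000000011110000
  ((~b & a) & c) = 0000000000110000
  ~a = 1111111100000000
  (((~b & a) & c) | ~a) = 1111111100110000
  ((~b & (c | d)) & (((~b & a) & c) | ~a)) = 0111000000110000

((~b & (c | d)) & (((~b & a) & c) | ~a))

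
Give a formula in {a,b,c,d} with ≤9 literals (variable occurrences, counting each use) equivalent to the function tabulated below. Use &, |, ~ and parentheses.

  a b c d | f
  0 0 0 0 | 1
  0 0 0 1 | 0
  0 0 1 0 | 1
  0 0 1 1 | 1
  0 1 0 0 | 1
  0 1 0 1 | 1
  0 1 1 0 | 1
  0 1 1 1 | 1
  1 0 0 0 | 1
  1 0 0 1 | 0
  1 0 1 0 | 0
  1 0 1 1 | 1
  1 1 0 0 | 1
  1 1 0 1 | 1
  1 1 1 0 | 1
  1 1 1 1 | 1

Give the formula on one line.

  ~d = 1010101010101010
  (~d | c) = 1011101110111011
  ((~d | c) | b) = 1011111110111111
  (~d & b) = 0000101000001010
  ~c = 1100110011001100
  (d | ~c) = 1101110111011101
  ((~d & b) | (d | ~c)) = 1101111111011111
  ~a = 1111111100000000
  (((~d & b) | (d | ~c)) | ~a) = 1111111111011111
  (((~d | c) | b) & (((~d & b) | (d | ~c)) | ~a)) = 1011111110011111

(((~d | c) | b) & (((~d & b) | (d | ~c)) | ~a))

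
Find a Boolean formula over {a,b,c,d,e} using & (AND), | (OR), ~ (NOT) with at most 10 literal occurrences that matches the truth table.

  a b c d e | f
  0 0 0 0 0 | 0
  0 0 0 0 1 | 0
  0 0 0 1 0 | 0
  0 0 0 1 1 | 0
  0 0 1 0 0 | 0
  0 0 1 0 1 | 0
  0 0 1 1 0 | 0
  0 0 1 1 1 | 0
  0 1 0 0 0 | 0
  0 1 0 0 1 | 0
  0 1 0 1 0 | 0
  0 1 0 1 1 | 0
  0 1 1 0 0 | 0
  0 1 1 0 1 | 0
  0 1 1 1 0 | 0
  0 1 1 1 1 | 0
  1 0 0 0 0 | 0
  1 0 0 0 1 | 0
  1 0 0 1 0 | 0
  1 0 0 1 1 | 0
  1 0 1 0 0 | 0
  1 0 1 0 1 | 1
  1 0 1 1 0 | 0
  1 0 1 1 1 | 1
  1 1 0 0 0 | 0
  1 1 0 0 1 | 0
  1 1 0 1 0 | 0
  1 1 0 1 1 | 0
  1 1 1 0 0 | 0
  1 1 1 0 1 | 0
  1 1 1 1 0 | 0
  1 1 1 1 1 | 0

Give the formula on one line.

((a & (c | (~a | ~b))) & ((c & e) & ~b))

  ~a = 11111111111111110000000000000000
  ~b = 11111111000000001111111100000000
  (~a | ~b) = 11111111111111111111111100000000
  (c | (~a | ~b)) = 11111111111111111111111100001111
  (a & (c | (~a | ~b))) = 00000000000000001111111100001111
  (c & e) = 00000101000001010000010100000101
  ((c & e) & ~b) = 00000101000000000000010100000000
  ((a & (c | (~a | ~b))) & ((c & e) & ~b)) = 00000000000000000000010100000000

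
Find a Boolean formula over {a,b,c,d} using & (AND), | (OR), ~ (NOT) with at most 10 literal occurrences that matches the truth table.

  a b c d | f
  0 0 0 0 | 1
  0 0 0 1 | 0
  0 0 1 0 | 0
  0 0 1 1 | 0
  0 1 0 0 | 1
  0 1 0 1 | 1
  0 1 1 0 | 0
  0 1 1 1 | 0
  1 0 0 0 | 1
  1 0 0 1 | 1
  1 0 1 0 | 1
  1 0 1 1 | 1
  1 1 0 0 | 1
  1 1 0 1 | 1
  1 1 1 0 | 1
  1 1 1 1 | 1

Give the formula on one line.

  ~a = 1111111100000000
  (b & a) = 0000000000001111
  ~c = 1100110011001100
  ~d = 1010101010101010
  (a | ~d) = 1010101011111111
  ((a | ~d) | b) = 1010111111111111
  (~c & ((a | ~d) | b)) = 1000110011001100
  ((b & a) | (~c & ((a | ~d) | b))) = 1000110011001111
  (~a & ((b & a) | (~c & ((a | ~d) | b)))) = 1000110000000000
  ((~a & ((b & a) | (~c & ((a | ~d) | b)))) | a) = 1000110011111111

((~a & ((b & a) | (~c & ((a | ~d) | b)))) | a)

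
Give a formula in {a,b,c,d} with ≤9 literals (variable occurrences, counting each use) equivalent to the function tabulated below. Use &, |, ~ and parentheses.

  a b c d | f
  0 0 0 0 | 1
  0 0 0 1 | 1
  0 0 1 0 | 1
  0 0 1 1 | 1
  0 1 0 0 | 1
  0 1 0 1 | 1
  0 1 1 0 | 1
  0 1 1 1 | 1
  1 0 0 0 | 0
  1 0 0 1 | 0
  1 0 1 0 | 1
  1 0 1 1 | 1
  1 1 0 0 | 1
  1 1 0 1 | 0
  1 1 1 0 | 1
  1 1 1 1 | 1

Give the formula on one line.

  ~a = 1111111100000000
  ~d = 1010101010101010
  (~d & c) = 0010001000100010
  (~a | (~d & c)) = 1111111100100010
  ~c = 1100110011001100
  (~c & b) = 0000110000001100
  ((~c & b) & ~a) = 0000110000000000
  (b & ~d) = 0000101000001010
  ((b & ~d) | c) = 0011101100111011
  (((~c & b) & ~a) | ((b & ~d) | c)) = 0011111100111011
  ((~a | (~d & c)) | (((~c & b) & ~a) | ((b & ~d) | c))) = 1111111100111011

((~a | (~d & c)) | (((~c & b) & ~a) | ((b & ~d) | c)))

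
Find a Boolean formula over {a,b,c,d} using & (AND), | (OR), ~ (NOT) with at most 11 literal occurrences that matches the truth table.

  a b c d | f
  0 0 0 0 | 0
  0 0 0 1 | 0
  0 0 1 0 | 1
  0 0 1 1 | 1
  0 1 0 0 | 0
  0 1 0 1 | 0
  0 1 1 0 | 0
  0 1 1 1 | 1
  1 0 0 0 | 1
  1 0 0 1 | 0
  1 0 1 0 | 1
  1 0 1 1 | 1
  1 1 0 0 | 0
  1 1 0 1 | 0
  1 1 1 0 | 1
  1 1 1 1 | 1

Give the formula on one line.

  (c & a) = 0000000000110011
  ~d = 1010101010101010
  (~d & a) = 0000000010101010
  (c | (~d & a)) = 0011001110111011
  ~b = 1111000011110000
  (d & b) = 0000010100000101
  (~b | (d & b)) = 1111010111110101
  ((c | (~d & a)) & (~b | (d & b))) = 0011000110110001
  ((c & a) | ((c | (~d & a)) & (~b | (d & b)))) = 0011000110110011

((c & a) | ((c | (~d & a)) & (~b | (d & b))))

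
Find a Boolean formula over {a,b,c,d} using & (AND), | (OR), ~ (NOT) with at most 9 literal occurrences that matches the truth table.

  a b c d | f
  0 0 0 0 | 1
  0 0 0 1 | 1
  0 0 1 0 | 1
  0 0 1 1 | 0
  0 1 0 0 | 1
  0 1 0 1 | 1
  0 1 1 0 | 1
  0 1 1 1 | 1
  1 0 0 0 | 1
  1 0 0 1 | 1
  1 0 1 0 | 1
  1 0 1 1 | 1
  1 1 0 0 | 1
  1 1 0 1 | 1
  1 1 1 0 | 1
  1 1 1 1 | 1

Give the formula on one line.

((b | (~d & (~a | b))) | (((~c & d) | (a & c)) | ~c))

  ~d = 1010101010101010
  ~a = 1111111100000000
  (~a | b) = 1111111100001111
  (~d & (~a | b)) = 1010101000001010
  (b | (~d & (~a | b))) = 1010111100001111
  ~c = 1100110011001100
  (~c & d) = 0100010001000100
  (a & c) = 0000000000110011
  ((~c & d) | (a & c)) = 0100010001110111
  (((~c & d) | (a & c)) | ~c) = 1100110011111111
  ((b | (~d & (~a | b))) | (((~c & d) | (a & c)) | ~c)) = 1110111111111111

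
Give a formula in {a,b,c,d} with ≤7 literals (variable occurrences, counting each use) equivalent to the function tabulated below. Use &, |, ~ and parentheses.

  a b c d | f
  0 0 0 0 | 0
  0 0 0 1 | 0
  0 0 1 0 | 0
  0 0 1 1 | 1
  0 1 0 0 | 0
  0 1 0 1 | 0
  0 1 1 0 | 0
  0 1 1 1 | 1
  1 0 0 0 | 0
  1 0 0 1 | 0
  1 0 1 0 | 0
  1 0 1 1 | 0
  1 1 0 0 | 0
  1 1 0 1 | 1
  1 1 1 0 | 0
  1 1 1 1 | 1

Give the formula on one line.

  (a | c) = 0011001111111111
  ((a | c) & d) = 0001000101010101
  ~a = 1111111100000000
  (~a | b) = 1111111100001111
  (((a | c) & d) & (~a | b)) = 0001000100000101

(((a | c) & d) & (~a | b))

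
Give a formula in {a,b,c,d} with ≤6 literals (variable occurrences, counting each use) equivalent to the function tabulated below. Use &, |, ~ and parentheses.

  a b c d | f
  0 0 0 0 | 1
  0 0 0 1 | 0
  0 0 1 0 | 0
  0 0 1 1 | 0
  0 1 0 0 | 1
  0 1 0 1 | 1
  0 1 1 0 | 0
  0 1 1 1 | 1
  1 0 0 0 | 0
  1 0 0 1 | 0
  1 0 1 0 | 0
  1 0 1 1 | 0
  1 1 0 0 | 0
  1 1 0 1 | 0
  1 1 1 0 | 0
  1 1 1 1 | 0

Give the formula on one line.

(((~c | d) & ~a) & (~d | (a | b)))

  ~c = 1100110011001100
  (~c | d) = 1101110111011101
  ~a = 1111111100000000
  ((~c | d) & ~a) = 1101110100000000
  ~d = 1010101010101010
  (a | b) = 0000111111111111
  (~d | (a | b)) = 1010111111111111
  (((~c | d) & ~a) & (~d | (a | b))) = 1000110100000000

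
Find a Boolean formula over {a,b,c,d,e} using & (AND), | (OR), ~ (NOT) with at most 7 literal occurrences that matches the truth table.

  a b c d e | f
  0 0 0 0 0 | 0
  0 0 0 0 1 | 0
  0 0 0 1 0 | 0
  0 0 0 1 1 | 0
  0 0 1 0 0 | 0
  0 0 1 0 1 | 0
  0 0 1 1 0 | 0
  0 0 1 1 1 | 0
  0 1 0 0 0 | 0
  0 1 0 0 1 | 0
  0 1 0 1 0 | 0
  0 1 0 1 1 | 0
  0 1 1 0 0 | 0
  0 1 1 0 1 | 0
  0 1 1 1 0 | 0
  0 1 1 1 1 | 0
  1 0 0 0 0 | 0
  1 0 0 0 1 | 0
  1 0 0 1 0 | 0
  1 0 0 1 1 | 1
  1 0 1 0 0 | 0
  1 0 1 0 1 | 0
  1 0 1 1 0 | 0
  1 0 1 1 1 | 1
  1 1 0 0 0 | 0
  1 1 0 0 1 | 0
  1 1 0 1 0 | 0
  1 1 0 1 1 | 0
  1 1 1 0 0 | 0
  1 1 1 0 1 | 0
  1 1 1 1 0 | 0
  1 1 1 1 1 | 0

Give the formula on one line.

  ~a = 11111111111111110000000000000000
  ~e = 10101010101010101010101010101010
  (~a & ~e) = 10101010101010100000000000000000
  ~b = 11111111000000001111111100000000
  ((~a & ~e) | ~b) = 11111111101010101111111100000000
  (d & ((~a & ~e) | ~b)) = 00110011001000100011001100000000
  (e & a) = 00000000000000000101010101010101
  ((d & ((~a & ~e) | ~b)) & (e & a)) = 00000000000000000001000100000000

((d & ((~a & ~e) | ~b)) & (e & a))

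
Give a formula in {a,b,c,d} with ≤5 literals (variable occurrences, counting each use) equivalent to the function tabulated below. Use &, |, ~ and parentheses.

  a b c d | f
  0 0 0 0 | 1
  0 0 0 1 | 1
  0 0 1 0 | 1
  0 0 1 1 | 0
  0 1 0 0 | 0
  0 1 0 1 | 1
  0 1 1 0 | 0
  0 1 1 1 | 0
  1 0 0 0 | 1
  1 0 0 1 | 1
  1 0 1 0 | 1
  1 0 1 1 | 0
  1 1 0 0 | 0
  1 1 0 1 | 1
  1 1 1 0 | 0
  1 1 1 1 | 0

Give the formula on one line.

((d | ~b) & (~c | ~d))

  ~b = 1111000011110000
  (d | ~b) = 1111010111110101
  ~c = 1100110011001100
  ~d = 1010101010101010
  (~c | ~d) = 1110111011101110
  ((d | ~b) & (~c | ~d)) = 1110010011100100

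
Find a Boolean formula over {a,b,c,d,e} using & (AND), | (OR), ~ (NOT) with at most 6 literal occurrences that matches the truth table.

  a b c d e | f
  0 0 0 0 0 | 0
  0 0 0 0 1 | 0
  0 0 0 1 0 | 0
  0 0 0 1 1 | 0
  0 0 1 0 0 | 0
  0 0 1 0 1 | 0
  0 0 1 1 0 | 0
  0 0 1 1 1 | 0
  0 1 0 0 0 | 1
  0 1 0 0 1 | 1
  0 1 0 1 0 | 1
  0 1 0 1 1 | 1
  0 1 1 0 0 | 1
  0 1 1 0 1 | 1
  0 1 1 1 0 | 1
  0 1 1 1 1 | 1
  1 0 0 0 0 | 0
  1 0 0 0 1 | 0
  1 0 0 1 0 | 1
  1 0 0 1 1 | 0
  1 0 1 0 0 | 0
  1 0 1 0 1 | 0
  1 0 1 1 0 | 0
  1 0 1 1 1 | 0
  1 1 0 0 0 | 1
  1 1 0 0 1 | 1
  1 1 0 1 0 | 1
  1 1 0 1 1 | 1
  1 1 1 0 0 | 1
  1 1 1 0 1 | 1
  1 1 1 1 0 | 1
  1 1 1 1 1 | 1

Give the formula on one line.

  ~e = 10101010101010101010101010101010
  ~c = 11110000111100001111000011110000
  (~e & ~c) = 10100000101000001010000010100000
  (a & d) = 00000000000000000011001100110011
  ((~e & ~c) & (a & d)) = 00000000000000000010000000100000
  (((~e & ~c) & (a & d)) | b) = 00000000111111110010000011111111

(((~e & ~c) & (a & d)) | b)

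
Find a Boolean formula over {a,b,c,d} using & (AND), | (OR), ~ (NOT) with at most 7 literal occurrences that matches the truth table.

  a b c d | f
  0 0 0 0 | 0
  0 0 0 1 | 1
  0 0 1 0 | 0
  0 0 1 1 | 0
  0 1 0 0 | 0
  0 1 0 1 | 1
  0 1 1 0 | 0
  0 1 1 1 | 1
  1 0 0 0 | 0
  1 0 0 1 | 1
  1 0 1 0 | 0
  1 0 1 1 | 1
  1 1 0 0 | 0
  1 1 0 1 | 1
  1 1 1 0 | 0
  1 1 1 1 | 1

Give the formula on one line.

  ~c = 1100110011001100
  (~c | a) = 1100110011111111
  ((~c | a) | b) = 1100111111111111
  (((~c | a) | b) & d) = 0100010101010101

(((~c | a) | b) & d)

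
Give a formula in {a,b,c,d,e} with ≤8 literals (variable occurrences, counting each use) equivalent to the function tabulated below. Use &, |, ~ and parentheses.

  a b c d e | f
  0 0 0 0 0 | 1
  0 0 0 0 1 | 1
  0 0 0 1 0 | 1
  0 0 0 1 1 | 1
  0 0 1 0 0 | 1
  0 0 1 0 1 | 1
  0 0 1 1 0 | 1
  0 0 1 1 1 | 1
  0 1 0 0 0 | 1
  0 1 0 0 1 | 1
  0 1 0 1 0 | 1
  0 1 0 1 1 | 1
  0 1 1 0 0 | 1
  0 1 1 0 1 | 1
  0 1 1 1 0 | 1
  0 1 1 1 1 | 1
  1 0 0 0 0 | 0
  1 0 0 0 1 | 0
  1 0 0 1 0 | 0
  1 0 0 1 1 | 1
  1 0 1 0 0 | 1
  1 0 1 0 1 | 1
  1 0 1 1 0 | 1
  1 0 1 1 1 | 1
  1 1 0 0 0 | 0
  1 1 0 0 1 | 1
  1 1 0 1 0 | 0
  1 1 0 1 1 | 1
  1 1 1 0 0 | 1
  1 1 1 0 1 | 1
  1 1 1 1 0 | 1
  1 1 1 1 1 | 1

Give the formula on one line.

(((e & d) | (c | ~a)) | ((b & a) & e))

  (e & d) = 00010001000100010001000100010001
  ~a = 11111111111111110000000000000000
  (c | ~a) = 11111111111111110000111100001111
  ((e & d) | (c | ~a)) = 11111111111111110001111100011111
  (b & a) = 00000000000000000000000011111111
  ((b & a) & e) = 00000000000000000000000001010101
  (((e & d) | (c | ~a)) | ((b & a) & e)) = 11111111111111110001111101011111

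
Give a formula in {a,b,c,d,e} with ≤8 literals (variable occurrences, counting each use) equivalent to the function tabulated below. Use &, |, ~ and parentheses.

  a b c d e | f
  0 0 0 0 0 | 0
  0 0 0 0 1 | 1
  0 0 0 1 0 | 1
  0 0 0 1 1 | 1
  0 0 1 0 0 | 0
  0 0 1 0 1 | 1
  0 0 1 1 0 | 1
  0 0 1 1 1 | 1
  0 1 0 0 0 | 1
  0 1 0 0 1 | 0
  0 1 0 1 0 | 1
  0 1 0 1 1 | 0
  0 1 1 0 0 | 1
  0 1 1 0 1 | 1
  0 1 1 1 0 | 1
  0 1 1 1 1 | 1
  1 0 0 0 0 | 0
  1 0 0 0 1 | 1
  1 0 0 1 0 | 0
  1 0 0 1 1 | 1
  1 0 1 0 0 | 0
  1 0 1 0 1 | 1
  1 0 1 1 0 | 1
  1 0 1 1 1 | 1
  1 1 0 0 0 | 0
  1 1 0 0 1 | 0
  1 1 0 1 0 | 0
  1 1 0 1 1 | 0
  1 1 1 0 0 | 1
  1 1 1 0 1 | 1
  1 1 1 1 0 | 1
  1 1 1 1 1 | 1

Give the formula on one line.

((e & ~b) | ((c | (~a & ~e)) & (d | b)))

  ~b = 11111111000000001111111100000000
  (e & ~b) = 01010101000000000101010100000000
  ~a = 11111111111111110000000000000000
  ~e = 10101010101010101010101010101010
  (~a & ~e) = 10101010101010100000000000000000
  (c | (~a & ~e)) = 10101111101011110000111100001111
  (d | b) = 00110011111111110011001111111111
  ((c | (~a & ~e)) & (d | b)) = 00100011101011110000001100001111
  ((e & ~b) | ((c | (~a & ~e)) & (d | b))) = 01110111101011110101011100001111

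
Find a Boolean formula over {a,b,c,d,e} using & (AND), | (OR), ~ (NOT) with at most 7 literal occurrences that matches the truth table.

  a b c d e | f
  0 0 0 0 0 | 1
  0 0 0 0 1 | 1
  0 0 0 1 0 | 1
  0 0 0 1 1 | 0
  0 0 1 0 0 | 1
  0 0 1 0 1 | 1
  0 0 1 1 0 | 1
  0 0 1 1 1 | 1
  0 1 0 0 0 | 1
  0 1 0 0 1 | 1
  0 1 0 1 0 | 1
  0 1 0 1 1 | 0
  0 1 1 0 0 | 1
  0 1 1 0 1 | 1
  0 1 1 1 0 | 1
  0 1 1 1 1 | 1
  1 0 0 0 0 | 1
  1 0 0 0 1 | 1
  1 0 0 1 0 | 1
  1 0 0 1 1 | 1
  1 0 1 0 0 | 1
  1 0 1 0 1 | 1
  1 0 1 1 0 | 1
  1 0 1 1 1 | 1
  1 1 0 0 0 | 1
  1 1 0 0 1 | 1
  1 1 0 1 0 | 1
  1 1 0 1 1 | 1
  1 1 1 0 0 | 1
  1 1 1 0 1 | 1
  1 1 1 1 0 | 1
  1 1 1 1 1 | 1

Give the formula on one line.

((~d | (d & a)) | (~e | (c & d)))

  ~d = 11001100110011001100110011001100
  (d & a) = 00000000000000000011001100110011
  (~d | (d & a)) = 11001100110011001111111111111111
  ~e = 10101010101010101010101010101010
  (c & d) = 00000011000000110000001100000011
  (~e | (c & d)) = 10101011101010111010101110101011
  ((~d | (d & a)) | (~e | (c & d))) = 11101111111011111111111111111111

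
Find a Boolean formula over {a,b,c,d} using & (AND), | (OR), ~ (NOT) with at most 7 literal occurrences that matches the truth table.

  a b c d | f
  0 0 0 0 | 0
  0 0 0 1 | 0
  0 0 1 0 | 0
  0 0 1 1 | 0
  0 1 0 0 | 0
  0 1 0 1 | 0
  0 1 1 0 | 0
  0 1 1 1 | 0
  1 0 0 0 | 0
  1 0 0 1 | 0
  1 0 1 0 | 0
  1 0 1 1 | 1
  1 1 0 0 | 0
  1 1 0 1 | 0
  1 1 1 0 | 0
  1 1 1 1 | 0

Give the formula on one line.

(((~c & ~a) | (d & c)) & (a & ~b))

  ~c = 1100110011001100
  ~a = 1111111100000000
  (~c & ~a) = 1100110000000000
  (d & c) = 0001000100010001
  ((~c & ~a) | (d & c)) = 1101110100010001
  ~b = 1111000011110000
  (a & ~b) = 0000000011110000
  (((~c & ~a) | (d & c)) & (a & ~b)) = 0000000000010000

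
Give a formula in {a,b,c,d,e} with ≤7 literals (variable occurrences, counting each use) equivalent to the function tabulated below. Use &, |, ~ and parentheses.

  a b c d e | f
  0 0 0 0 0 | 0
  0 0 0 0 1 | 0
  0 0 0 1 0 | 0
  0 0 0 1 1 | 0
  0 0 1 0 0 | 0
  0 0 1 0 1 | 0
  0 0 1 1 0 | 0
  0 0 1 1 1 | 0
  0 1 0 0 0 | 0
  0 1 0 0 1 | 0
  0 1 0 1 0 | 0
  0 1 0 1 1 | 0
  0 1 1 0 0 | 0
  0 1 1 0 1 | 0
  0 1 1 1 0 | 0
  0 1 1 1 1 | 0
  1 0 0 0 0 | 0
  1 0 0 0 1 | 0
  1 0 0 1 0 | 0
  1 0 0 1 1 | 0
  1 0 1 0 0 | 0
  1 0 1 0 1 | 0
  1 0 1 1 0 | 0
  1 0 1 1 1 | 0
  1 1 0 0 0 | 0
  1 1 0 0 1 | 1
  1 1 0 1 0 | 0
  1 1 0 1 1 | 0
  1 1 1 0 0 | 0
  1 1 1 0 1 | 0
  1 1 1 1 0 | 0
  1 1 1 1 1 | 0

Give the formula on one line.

  (b & e) = 00000000010101010000000001010101
  ~d = 11001100110011001100110011001100
  ~c = 11110000111100001111000011110000
  (~d & ~c) = 11000000110000001100000011000000
  ~e = 10101010101010101010101010101010
  ((~d & ~c) | ~e) = 11101010111010101110101011101010
  ((b & e) & ((~d & ~c) | ~e)) = 00000000010000000000000001000000
  (((b & e) & ((~d & ~c) | ~e)) & a) = 00000000000000000000000001000000

(((b & e) & ((~d & ~c) | ~e)) & a)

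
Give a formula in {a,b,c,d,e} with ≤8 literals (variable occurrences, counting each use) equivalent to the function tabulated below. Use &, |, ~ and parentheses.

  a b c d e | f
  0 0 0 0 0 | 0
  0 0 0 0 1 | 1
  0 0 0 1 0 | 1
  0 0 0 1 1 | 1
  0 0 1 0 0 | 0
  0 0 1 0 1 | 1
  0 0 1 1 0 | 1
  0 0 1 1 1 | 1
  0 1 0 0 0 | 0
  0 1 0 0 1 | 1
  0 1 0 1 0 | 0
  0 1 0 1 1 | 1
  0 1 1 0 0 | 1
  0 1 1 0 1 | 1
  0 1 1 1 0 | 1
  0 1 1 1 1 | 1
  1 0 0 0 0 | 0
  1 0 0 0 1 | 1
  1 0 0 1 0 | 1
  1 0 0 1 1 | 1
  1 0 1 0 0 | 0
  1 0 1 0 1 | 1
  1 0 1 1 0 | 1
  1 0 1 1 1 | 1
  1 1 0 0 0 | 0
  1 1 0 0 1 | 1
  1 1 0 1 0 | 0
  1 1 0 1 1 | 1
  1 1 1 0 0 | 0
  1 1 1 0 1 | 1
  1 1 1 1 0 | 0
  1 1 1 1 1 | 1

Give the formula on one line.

  ~b = 11111111000000001111111100000000
  (d & ~b) = 00110011000000000011001100000000
  (e | (d & ~b)) = 01110111010101010111011101010101
  ~a = 11111111111111110000000000000000
  (c & ~a) = 00001111000011110000000000000000
  (e | b) = 01010101111111110101010111111111
  ((c & ~a) & (e | b)) = 00000101000011110000000000000000
  ((e | (d & ~b)) | ((c & ~a) & (e | b))) = 01110111010111110111011101010101

((e | (d & ~b)) | ((c & ~a) & (e | b)))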